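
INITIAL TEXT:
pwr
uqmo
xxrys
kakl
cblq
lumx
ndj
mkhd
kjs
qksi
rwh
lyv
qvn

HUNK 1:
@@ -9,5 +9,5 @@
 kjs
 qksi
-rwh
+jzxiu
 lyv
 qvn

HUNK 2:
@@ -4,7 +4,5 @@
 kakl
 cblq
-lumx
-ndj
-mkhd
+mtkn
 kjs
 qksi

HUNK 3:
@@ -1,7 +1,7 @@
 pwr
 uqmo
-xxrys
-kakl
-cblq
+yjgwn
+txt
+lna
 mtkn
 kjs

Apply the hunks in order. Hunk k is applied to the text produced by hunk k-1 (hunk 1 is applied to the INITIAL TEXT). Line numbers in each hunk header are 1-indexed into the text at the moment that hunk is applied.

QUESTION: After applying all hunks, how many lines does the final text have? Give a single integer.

Hunk 1: at line 9 remove [rwh] add [jzxiu] -> 13 lines: pwr uqmo xxrys kakl cblq lumx ndj mkhd kjs qksi jzxiu lyv qvn
Hunk 2: at line 4 remove [lumx,ndj,mkhd] add [mtkn] -> 11 lines: pwr uqmo xxrys kakl cblq mtkn kjs qksi jzxiu lyv qvn
Hunk 3: at line 1 remove [xxrys,kakl,cblq] add [yjgwn,txt,lna] -> 11 lines: pwr uqmo yjgwn txt lna mtkn kjs qksi jzxiu lyv qvn
Final line count: 11

Answer: 11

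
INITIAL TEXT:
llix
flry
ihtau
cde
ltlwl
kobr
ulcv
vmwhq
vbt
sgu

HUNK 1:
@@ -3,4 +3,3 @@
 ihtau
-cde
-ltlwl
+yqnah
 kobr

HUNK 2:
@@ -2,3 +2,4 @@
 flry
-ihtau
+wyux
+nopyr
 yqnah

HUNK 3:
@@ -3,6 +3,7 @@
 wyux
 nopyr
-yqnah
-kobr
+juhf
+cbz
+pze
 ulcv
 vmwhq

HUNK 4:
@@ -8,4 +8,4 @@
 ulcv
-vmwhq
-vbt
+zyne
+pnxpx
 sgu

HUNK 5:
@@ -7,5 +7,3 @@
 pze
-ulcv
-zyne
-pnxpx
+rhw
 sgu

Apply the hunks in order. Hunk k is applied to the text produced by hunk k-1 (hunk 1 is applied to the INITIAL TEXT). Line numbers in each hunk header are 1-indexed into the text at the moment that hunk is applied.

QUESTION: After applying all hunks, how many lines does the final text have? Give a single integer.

Hunk 1: at line 3 remove [cde,ltlwl] add [yqnah] -> 9 lines: llix flry ihtau yqnah kobr ulcv vmwhq vbt sgu
Hunk 2: at line 2 remove [ihtau] add [wyux,nopyr] -> 10 lines: llix flry wyux nopyr yqnah kobr ulcv vmwhq vbt sgu
Hunk 3: at line 3 remove [yqnah,kobr] add [juhf,cbz,pze] -> 11 lines: llix flry wyux nopyr juhf cbz pze ulcv vmwhq vbt sgu
Hunk 4: at line 8 remove [vmwhq,vbt] add [zyne,pnxpx] -> 11 lines: llix flry wyux nopyr juhf cbz pze ulcv zyne pnxpx sgu
Hunk 5: at line 7 remove [ulcv,zyne,pnxpx] add [rhw] -> 9 lines: llix flry wyux nopyr juhf cbz pze rhw sgu
Final line count: 9

Answer: 9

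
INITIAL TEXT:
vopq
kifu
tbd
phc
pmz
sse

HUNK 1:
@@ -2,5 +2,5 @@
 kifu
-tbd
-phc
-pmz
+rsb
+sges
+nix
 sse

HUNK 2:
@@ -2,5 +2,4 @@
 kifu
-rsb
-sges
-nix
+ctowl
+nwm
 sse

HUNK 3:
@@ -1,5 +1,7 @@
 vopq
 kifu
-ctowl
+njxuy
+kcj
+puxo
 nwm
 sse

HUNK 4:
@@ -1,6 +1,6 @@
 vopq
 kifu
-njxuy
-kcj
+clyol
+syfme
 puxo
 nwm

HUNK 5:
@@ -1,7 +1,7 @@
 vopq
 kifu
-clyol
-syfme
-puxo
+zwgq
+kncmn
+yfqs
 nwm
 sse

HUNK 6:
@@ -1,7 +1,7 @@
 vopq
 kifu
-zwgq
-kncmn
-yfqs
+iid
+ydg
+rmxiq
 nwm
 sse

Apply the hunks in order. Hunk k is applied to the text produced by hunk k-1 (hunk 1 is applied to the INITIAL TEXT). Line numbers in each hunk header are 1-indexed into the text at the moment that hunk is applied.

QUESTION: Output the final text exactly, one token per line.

Answer: vopq
kifu
iid
ydg
rmxiq
nwm
sse

Derivation:
Hunk 1: at line 2 remove [tbd,phc,pmz] add [rsb,sges,nix] -> 6 lines: vopq kifu rsb sges nix sse
Hunk 2: at line 2 remove [rsb,sges,nix] add [ctowl,nwm] -> 5 lines: vopq kifu ctowl nwm sse
Hunk 3: at line 1 remove [ctowl] add [njxuy,kcj,puxo] -> 7 lines: vopq kifu njxuy kcj puxo nwm sse
Hunk 4: at line 1 remove [njxuy,kcj] add [clyol,syfme] -> 7 lines: vopq kifu clyol syfme puxo nwm sse
Hunk 5: at line 1 remove [clyol,syfme,puxo] add [zwgq,kncmn,yfqs] -> 7 lines: vopq kifu zwgq kncmn yfqs nwm sse
Hunk 6: at line 1 remove [zwgq,kncmn,yfqs] add [iid,ydg,rmxiq] -> 7 lines: vopq kifu iid ydg rmxiq nwm sse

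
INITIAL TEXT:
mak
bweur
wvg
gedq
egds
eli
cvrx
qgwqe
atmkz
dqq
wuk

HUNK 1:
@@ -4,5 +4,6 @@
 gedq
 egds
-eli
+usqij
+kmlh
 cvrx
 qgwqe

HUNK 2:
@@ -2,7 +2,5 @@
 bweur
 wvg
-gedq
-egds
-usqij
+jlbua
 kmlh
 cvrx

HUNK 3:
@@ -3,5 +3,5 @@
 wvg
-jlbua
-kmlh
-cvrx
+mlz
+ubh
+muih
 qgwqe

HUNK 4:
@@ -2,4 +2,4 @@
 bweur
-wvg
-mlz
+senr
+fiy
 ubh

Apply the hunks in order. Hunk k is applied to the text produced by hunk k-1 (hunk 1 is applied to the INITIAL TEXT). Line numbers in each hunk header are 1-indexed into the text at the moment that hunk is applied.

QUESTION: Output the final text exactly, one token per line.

Hunk 1: at line 4 remove [eli] add [usqij,kmlh] -> 12 lines: mak bweur wvg gedq egds usqij kmlh cvrx qgwqe atmkz dqq wuk
Hunk 2: at line 2 remove [gedq,egds,usqij] add [jlbua] -> 10 lines: mak bweur wvg jlbua kmlh cvrx qgwqe atmkz dqq wuk
Hunk 3: at line 3 remove [jlbua,kmlh,cvrx] add [mlz,ubh,muih] -> 10 lines: mak bweur wvg mlz ubh muih qgwqe atmkz dqq wuk
Hunk 4: at line 2 remove [wvg,mlz] add [senr,fiy] -> 10 lines: mak bweur senr fiy ubh muih qgwqe atmkz dqq wuk

Answer: mak
bweur
senr
fiy
ubh
muih
qgwqe
atmkz
dqq
wuk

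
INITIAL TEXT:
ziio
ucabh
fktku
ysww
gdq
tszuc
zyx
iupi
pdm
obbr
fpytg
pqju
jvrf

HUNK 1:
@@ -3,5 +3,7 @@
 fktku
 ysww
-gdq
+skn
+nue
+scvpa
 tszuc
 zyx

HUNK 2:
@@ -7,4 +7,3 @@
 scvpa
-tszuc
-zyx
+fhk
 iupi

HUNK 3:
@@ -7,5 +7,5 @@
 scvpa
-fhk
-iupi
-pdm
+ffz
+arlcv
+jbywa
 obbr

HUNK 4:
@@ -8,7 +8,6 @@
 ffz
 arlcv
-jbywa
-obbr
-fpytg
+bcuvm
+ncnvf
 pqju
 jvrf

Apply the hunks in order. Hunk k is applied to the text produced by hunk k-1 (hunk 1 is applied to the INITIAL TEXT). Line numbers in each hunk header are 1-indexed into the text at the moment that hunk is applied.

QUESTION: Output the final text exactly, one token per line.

Answer: ziio
ucabh
fktku
ysww
skn
nue
scvpa
ffz
arlcv
bcuvm
ncnvf
pqju
jvrf

Derivation:
Hunk 1: at line 3 remove [gdq] add [skn,nue,scvpa] -> 15 lines: ziio ucabh fktku ysww skn nue scvpa tszuc zyx iupi pdm obbr fpytg pqju jvrf
Hunk 2: at line 7 remove [tszuc,zyx] add [fhk] -> 14 lines: ziio ucabh fktku ysww skn nue scvpa fhk iupi pdm obbr fpytg pqju jvrf
Hunk 3: at line 7 remove [fhk,iupi,pdm] add [ffz,arlcv,jbywa] -> 14 lines: ziio ucabh fktku ysww skn nue scvpa ffz arlcv jbywa obbr fpytg pqju jvrf
Hunk 4: at line 8 remove [jbywa,obbr,fpytg] add [bcuvm,ncnvf] -> 13 lines: ziio ucabh fktku ysww skn nue scvpa ffz arlcv bcuvm ncnvf pqju jvrf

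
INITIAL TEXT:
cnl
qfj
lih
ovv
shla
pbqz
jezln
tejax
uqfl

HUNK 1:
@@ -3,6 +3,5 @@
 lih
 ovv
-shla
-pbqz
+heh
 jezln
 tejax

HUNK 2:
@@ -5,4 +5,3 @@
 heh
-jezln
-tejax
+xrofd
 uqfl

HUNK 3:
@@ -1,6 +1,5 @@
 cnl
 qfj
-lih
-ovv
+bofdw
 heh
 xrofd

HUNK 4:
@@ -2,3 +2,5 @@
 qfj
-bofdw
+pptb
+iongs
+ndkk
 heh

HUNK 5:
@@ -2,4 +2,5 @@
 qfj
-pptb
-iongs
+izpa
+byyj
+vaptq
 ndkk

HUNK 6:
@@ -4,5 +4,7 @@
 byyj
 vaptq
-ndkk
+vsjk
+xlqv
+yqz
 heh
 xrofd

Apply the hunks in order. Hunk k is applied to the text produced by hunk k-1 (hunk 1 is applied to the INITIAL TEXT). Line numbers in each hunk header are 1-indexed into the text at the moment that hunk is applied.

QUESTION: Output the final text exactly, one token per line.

Hunk 1: at line 3 remove [shla,pbqz] add [heh] -> 8 lines: cnl qfj lih ovv heh jezln tejax uqfl
Hunk 2: at line 5 remove [jezln,tejax] add [xrofd] -> 7 lines: cnl qfj lih ovv heh xrofd uqfl
Hunk 3: at line 1 remove [lih,ovv] add [bofdw] -> 6 lines: cnl qfj bofdw heh xrofd uqfl
Hunk 4: at line 2 remove [bofdw] add [pptb,iongs,ndkk] -> 8 lines: cnl qfj pptb iongs ndkk heh xrofd uqfl
Hunk 5: at line 2 remove [pptb,iongs] add [izpa,byyj,vaptq] -> 9 lines: cnl qfj izpa byyj vaptq ndkk heh xrofd uqfl
Hunk 6: at line 4 remove [ndkk] add [vsjk,xlqv,yqz] -> 11 lines: cnl qfj izpa byyj vaptq vsjk xlqv yqz heh xrofd uqfl

Answer: cnl
qfj
izpa
byyj
vaptq
vsjk
xlqv
yqz
heh
xrofd
uqfl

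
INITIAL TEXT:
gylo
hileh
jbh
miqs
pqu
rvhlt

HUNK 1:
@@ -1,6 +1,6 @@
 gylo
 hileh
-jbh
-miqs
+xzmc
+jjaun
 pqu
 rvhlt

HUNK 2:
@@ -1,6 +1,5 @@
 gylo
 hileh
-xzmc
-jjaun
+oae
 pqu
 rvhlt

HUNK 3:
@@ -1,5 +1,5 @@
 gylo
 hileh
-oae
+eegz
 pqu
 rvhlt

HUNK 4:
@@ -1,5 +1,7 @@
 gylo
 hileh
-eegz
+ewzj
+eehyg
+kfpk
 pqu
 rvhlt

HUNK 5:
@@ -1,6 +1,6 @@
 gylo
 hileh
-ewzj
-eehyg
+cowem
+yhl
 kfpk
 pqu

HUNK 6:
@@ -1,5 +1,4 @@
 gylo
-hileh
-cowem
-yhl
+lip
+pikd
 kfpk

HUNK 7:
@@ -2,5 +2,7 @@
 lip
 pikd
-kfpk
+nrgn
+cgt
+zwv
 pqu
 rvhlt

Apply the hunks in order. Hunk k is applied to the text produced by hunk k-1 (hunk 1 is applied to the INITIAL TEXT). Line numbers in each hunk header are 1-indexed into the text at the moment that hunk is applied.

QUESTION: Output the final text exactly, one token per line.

Hunk 1: at line 1 remove [jbh,miqs] add [xzmc,jjaun] -> 6 lines: gylo hileh xzmc jjaun pqu rvhlt
Hunk 2: at line 1 remove [xzmc,jjaun] add [oae] -> 5 lines: gylo hileh oae pqu rvhlt
Hunk 3: at line 1 remove [oae] add [eegz] -> 5 lines: gylo hileh eegz pqu rvhlt
Hunk 4: at line 1 remove [eegz] add [ewzj,eehyg,kfpk] -> 7 lines: gylo hileh ewzj eehyg kfpk pqu rvhlt
Hunk 5: at line 1 remove [ewzj,eehyg] add [cowem,yhl] -> 7 lines: gylo hileh cowem yhl kfpk pqu rvhlt
Hunk 6: at line 1 remove [hileh,cowem,yhl] add [lip,pikd] -> 6 lines: gylo lip pikd kfpk pqu rvhlt
Hunk 7: at line 2 remove [kfpk] add [nrgn,cgt,zwv] -> 8 lines: gylo lip pikd nrgn cgt zwv pqu rvhlt

Answer: gylo
lip
pikd
nrgn
cgt
zwv
pqu
rvhlt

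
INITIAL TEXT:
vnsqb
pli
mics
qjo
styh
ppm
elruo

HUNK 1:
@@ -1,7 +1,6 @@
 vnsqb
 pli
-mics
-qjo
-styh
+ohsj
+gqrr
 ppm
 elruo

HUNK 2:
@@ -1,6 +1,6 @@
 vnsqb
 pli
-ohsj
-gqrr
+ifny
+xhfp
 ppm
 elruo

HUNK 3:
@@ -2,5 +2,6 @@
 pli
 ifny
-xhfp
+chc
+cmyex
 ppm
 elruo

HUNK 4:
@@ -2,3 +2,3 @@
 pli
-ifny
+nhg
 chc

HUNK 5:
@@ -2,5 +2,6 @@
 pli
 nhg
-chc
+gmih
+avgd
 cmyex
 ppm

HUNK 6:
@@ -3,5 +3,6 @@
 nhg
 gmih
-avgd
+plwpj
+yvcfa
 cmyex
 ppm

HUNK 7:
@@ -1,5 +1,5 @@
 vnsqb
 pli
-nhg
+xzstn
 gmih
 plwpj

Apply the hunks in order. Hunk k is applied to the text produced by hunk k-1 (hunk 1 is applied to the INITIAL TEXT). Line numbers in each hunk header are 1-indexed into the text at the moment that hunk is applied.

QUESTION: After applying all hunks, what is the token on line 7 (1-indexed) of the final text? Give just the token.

Answer: cmyex

Derivation:
Hunk 1: at line 1 remove [mics,qjo,styh] add [ohsj,gqrr] -> 6 lines: vnsqb pli ohsj gqrr ppm elruo
Hunk 2: at line 1 remove [ohsj,gqrr] add [ifny,xhfp] -> 6 lines: vnsqb pli ifny xhfp ppm elruo
Hunk 3: at line 2 remove [xhfp] add [chc,cmyex] -> 7 lines: vnsqb pli ifny chc cmyex ppm elruo
Hunk 4: at line 2 remove [ifny] add [nhg] -> 7 lines: vnsqb pli nhg chc cmyex ppm elruo
Hunk 5: at line 2 remove [chc] add [gmih,avgd] -> 8 lines: vnsqb pli nhg gmih avgd cmyex ppm elruo
Hunk 6: at line 3 remove [avgd] add [plwpj,yvcfa] -> 9 lines: vnsqb pli nhg gmih plwpj yvcfa cmyex ppm elruo
Hunk 7: at line 1 remove [nhg] add [xzstn] -> 9 lines: vnsqb pli xzstn gmih plwpj yvcfa cmyex ppm elruo
Final line 7: cmyex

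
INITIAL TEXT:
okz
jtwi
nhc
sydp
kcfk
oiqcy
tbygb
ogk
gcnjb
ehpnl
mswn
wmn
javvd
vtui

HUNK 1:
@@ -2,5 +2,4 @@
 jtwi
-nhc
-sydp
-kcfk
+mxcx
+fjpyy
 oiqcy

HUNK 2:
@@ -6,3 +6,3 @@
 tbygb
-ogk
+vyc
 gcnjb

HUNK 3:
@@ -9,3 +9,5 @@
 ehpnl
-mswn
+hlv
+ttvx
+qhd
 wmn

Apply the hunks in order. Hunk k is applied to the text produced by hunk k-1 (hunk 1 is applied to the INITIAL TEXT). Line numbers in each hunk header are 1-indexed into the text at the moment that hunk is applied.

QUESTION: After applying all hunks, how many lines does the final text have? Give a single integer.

Answer: 15

Derivation:
Hunk 1: at line 2 remove [nhc,sydp,kcfk] add [mxcx,fjpyy] -> 13 lines: okz jtwi mxcx fjpyy oiqcy tbygb ogk gcnjb ehpnl mswn wmn javvd vtui
Hunk 2: at line 6 remove [ogk] add [vyc] -> 13 lines: okz jtwi mxcx fjpyy oiqcy tbygb vyc gcnjb ehpnl mswn wmn javvd vtui
Hunk 3: at line 9 remove [mswn] add [hlv,ttvx,qhd] -> 15 lines: okz jtwi mxcx fjpyy oiqcy tbygb vyc gcnjb ehpnl hlv ttvx qhd wmn javvd vtui
Final line count: 15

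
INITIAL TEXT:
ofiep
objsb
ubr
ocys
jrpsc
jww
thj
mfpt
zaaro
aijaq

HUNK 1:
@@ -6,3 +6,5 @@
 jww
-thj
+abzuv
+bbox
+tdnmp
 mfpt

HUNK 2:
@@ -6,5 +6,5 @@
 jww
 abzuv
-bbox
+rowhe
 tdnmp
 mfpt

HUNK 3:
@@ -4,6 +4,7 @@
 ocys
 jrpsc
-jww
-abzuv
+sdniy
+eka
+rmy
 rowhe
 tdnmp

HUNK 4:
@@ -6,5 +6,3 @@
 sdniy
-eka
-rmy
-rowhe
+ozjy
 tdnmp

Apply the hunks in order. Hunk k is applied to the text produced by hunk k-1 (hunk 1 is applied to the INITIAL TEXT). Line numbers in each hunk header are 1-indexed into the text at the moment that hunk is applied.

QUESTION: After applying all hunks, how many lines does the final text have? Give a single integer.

Answer: 11

Derivation:
Hunk 1: at line 6 remove [thj] add [abzuv,bbox,tdnmp] -> 12 lines: ofiep objsb ubr ocys jrpsc jww abzuv bbox tdnmp mfpt zaaro aijaq
Hunk 2: at line 6 remove [bbox] add [rowhe] -> 12 lines: ofiep objsb ubr ocys jrpsc jww abzuv rowhe tdnmp mfpt zaaro aijaq
Hunk 3: at line 4 remove [jww,abzuv] add [sdniy,eka,rmy] -> 13 lines: ofiep objsb ubr ocys jrpsc sdniy eka rmy rowhe tdnmp mfpt zaaro aijaq
Hunk 4: at line 6 remove [eka,rmy,rowhe] add [ozjy] -> 11 lines: ofiep objsb ubr ocys jrpsc sdniy ozjy tdnmp mfpt zaaro aijaq
Final line count: 11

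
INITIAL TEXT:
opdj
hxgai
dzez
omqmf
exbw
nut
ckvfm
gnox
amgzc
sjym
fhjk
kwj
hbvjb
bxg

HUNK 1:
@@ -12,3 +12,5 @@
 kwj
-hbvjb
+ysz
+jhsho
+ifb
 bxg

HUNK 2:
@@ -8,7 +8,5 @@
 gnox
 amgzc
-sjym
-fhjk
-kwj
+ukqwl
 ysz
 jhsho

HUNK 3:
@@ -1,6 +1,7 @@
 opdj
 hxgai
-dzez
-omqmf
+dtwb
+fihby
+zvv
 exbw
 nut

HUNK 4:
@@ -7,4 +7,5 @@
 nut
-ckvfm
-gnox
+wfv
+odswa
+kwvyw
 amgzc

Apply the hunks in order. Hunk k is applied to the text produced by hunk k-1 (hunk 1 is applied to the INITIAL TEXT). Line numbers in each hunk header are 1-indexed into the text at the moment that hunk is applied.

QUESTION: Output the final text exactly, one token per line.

Hunk 1: at line 12 remove [hbvjb] add [ysz,jhsho,ifb] -> 16 lines: opdj hxgai dzez omqmf exbw nut ckvfm gnox amgzc sjym fhjk kwj ysz jhsho ifb bxg
Hunk 2: at line 8 remove [sjym,fhjk,kwj] add [ukqwl] -> 14 lines: opdj hxgai dzez omqmf exbw nut ckvfm gnox amgzc ukqwl ysz jhsho ifb bxg
Hunk 3: at line 1 remove [dzez,omqmf] add [dtwb,fihby,zvv] -> 15 lines: opdj hxgai dtwb fihby zvv exbw nut ckvfm gnox amgzc ukqwl ysz jhsho ifb bxg
Hunk 4: at line 7 remove [ckvfm,gnox] add [wfv,odswa,kwvyw] -> 16 lines: opdj hxgai dtwb fihby zvv exbw nut wfv odswa kwvyw amgzc ukqwl ysz jhsho ifb bxg

Answer: opdj
hxgai
dtwb
fihby
zvv
exbw
nut
wfv
odswa
kwvyw
amgzc
ukqwl
ysz
jhsho
ifb
bxg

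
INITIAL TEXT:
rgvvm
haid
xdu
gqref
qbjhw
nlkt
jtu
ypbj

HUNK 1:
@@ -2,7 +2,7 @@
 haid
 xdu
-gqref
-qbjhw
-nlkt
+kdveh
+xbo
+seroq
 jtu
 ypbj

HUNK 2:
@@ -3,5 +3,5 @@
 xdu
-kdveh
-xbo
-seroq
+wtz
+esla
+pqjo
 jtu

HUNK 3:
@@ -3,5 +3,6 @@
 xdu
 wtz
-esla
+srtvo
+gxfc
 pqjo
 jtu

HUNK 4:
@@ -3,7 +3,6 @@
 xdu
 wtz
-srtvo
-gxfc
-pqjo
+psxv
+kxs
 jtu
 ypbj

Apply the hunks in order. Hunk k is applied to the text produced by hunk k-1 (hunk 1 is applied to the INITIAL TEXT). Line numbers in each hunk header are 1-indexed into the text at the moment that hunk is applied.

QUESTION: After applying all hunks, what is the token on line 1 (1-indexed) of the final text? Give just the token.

Answer: rgvvm

Derivation:
Hunk 1: at line 2 remove [gqref,qbjhw,nlkt] add [kdveh,xbo,seroq] -> 8 lines: rgvvm haid xdu kdveh xbo seroq jtu ypbj
Hunk 2: at line 3 remove [kdveh,xbo,seroq] add [wtz,esla,pqjo] -> 8 lines: rgvvm haid xdu wtz esla pqjo jtu ypbj
Hunk 3: at line 3 remove [esla] add [srtvo,gxfc] -> 9 lines: rgvvm haid xdu wtz srtvo gxfc pqjo jtu ypbj
Hunk 4: at line 3 remove [srtvo,gxfc,pqjo] add [psxv,kxs] -> 8 lines: rgvvm haid xdu wtz psxv kxs jtu ypbj
Final line 1: rgvvm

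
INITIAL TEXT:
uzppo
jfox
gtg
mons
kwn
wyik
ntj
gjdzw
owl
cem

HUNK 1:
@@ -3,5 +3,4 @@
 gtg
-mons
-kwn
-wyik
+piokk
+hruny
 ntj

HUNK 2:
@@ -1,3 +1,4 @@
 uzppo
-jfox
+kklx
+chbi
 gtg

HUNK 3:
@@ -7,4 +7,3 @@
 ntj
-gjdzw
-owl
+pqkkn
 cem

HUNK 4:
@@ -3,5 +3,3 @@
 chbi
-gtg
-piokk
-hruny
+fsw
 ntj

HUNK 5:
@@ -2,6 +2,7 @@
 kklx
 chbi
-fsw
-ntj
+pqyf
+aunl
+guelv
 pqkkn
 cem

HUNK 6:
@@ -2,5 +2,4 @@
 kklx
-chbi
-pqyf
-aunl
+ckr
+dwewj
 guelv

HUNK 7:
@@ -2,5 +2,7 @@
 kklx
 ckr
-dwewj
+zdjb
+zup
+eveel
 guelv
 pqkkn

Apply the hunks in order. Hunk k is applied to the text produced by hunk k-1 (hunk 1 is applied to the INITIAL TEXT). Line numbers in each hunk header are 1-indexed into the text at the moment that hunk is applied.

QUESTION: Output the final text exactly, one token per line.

Answer: uzppo
kklx
ckr
zdjb
zup
eveel
guelv
pqkkn
cem

Derivation:
Hunk 1: at line 3 remove [mons,kwn,wyik] add [piokk,hruny] -> 9 lines: uzppo jfox gtg piokk hruny ntj gjdzw owl cem
Hunk 2: at line 1 remove [jfox] add [kklx,chbi] -> 10 lines: uzppo kklx chbi gtg piokk hruny ntj gjdzw owl cem
Hunk 3: at line 7 remove [gjdzw,owl] add [pqkkn] -> 9 lines: uzppo kklx chbi gtg piokk hruny ntj pqkkn cem
Hunk 4: at line 3 remove [gtg,piokk,hruny] add [fsw] -> 7 lines: uzppo kklx chbi fsw ntj pqkkn cem
Hunk 5: at line 2 remove [fsw,ntj] add [pqyf,aunl,guelv] -> 8 lines: uzppo kklx chbi pqyf aunl guelv pqkkn cem
Hunk 6: at line 2 remove [chbi,pqyf,aunl] add [ckr,dwewj] -> 7 lines: uzppo kklx ckr dwewj guelv pqkkn cem
Hunk 7: at line 2 remove [dwewj] add [zdjb,zup,eveel] -> 9 lines: uzppo kklx ckr zdjb zup eveel guelv pqkkn cem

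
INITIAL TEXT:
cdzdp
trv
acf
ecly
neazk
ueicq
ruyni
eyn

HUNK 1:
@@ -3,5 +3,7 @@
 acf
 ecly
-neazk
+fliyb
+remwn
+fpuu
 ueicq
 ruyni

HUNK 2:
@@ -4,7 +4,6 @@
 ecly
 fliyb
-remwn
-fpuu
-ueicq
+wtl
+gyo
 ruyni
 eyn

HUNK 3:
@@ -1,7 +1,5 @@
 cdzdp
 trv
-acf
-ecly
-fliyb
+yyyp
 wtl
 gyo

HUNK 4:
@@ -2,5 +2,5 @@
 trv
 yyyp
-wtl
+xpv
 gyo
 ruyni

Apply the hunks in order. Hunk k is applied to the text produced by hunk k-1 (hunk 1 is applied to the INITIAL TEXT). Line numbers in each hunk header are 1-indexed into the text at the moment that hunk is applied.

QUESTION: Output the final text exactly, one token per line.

Hunk 1: at line 3 remove [neazk] add [fliyb,remwn,fpuu] -> 10 lines: cdzdp trv acf ecly fliyb remwn fpuu ueicq ruyni eyn
Hunk 2: at line 4 remove [remwn,fpuu,ueicq] add [wtl,gyo] -> 9 lines: cdzdp trv acf ecly fliyb wtl gyo ruyni eyn
Hunk 3: at line 1 remove [acf,ecly,fliyb] add [yyyp] -> 7 lines: cdzdp trv yyyp wtl gyo ruyni eyn
Hunk 4: at line 2 remove [wtl] add [xpv] -> 7 lines: cdzdp trv yyyp xpv gyo ruyni eyn

Answer: cdzdp
trv
yyyp
xpv
gyo
ruyni
eyn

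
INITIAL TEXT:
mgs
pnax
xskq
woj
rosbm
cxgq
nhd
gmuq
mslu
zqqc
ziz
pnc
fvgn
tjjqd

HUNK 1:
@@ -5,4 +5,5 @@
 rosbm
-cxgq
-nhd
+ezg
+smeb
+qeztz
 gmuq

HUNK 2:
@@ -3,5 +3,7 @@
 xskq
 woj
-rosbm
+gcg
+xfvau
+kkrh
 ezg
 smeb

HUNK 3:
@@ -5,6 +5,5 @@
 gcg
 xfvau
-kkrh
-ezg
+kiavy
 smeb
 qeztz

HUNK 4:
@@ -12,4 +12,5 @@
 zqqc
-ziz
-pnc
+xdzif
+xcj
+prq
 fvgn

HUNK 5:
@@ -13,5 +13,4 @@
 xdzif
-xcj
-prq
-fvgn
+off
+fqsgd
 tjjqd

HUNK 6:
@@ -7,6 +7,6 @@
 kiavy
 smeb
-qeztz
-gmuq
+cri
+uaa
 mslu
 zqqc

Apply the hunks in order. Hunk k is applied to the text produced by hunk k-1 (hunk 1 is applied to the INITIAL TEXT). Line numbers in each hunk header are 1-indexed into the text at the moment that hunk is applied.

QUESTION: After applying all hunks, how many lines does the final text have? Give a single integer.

Hunk 1: at line 5 remove [cxgq,nhd] add [ezg,smeb,qeztz] -> 15 lines: mgs pnax xskq woj rosbm ezg smeb qeztz gmuq mslu zqqc ziz pnc fvgn tjjqd
Hunk 2: at line 3 remove [rosbm] add [gcg,xfvau,kkrh] -> 17 lines: mgs pnax xskq woj gcg xfvau kkrh ezg smeb qeztz gmuq mslu zqqc ziz pnc fvgn tjjqd
Hunk 3: at line 5 remove [kkrh,ezg] add [kiavy] -> 16 lines: mgs pnax xskq woj gcg xfvau kiavy smeb qeztz gmuq mslu zqqc ziz pnc fvgn tjjqd
Hunk 4: at line 12 remove [ziz,pnc] add [xdzif,xcj,prq] -> 17 lines: mgs pnax xskq woj gcg xfvau kiavy smeb qeztz gmuq mslu zqqc xdzif xcj prq fvgn tjjqd
Hunk 5: at line 13 remove [xcj,prq,fvgn] add [off,fqsgd] -> 16 lines: mgs pnax xskq woj gcg xfvau kiavy smeb qeztz gmuq mslu zqqc xdzif off fqsgd tjjqd
Hunk 6: at line 7 remove [qeztz,gmuq] add [cri,uaa] -> 16 lines: mgs pnax xskq woj gcg xfvau kiavy smeb cri uaa mslu zqqc xdzif off fqsgd tjjqd
Final line count: 16

Answer: 16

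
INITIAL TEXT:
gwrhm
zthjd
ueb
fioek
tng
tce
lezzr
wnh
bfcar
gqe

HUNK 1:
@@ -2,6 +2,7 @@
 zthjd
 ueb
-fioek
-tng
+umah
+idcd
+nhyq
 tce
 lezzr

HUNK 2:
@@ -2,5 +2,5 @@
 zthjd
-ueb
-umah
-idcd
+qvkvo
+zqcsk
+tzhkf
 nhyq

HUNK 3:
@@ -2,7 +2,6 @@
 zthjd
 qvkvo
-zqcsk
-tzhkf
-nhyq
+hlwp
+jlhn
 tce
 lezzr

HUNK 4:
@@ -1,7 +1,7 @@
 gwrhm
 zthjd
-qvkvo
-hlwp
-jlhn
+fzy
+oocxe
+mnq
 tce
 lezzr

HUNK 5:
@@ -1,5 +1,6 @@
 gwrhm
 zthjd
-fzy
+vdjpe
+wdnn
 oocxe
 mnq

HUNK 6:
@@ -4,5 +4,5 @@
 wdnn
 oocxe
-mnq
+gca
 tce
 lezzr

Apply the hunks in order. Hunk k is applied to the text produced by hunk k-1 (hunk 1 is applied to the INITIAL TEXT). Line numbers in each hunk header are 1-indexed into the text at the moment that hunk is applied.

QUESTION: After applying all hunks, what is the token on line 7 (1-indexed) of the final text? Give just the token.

Hunk 1: at line 2 remove [fioek,tng] add [umah,idcd,nhyq] -> 11 lines: gwrhm zthjd ueb umah idcd nhyq tce lezzr wnh bfcar gqe
Hunk 2: at line 2 remove [ueb,umah,idcd] add [qvkvo,zqcsk,tzhkf] -> 11 lines: gwrhm zthjd qvkvo zqcsk tzhkf nhyq tce lezzr wnh bfcar gqe
Hunk 3: at line 2 remove [zqcsk,tzhkf,nhyq] add [hlwp,jlhn] -> 10 lines: gwrhm zthjd qvkvo hlwp jlhn tce lezzr wnh bfcar gqe
Hunk 4: at line 1 remove [qvkvo,hlwp,jlhn] add [fzy,oocxe,mnq] -> 10 lines: gwrhm zthjd fzy oocxe mnq tce lezzr wnh bfcar gqe
Hunk 5: at line 1 remove [fzy] add [vdjpe,wdnn] -> 11 lines: gwrhm zthjd vdjpe wdnn oocxe mnq tce lezzr wnh bfcar gqe
Hunk 6: at line 4 remove [mnq] add [gca] -> 11 lines: gwrhm zthjd vdjpe wdnn oocxe gca tce lezzr wnh bfcar gqe
Final line 7: tce

Answer: tce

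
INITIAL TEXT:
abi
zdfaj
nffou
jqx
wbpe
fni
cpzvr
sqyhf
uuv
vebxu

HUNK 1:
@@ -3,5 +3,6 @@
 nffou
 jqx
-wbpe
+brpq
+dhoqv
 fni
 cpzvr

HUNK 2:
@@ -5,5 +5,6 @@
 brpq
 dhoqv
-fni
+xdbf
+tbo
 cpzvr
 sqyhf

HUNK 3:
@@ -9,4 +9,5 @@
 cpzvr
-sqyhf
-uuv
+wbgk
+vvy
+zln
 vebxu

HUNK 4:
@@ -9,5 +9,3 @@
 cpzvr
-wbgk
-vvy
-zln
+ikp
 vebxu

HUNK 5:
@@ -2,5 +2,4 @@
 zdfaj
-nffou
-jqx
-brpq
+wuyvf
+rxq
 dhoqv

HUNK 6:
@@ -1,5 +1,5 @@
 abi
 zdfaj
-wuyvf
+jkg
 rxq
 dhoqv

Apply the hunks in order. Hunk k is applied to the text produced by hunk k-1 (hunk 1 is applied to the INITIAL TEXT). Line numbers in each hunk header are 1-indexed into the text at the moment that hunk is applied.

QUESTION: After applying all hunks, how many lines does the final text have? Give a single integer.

Answer: 10

Derivation:
Hunk 1: at line 3 remove [wbpe] add [brpq,dhoqv] -> 11 lines: abi zdfaj nffou jqx brpq dhoqv fni cpzvr sqyhf uuv vebxu
Hunk 2: at line 5 remove [fni] add [xdbf,tbo] -> 12 lines: abi zdfaj nffou jqx brpq dhoqv xdbf tbo cpzvr sqyhf uuv vebxu
Hunk 3: at line 9 remove [sqyhf,uuv] add [wbgk,vvy,zln] -> 13 lines: abi zdfaj nffou jqx brpq dhoqv xdbf tbo cpzvr wbgk vvy zln vebxu
Hunk 4: at line 9 remove [wbgk,vvy,zln] add [ikp] -> 11 lines: abi zdfaj nffou jqx brpq dhoqv xdbf tbo cpzvr ikp vebxu
Hunk 5: at line 2 remove [nffou,jqx,brpq] add [wuyvf,rxq] -> 10 lines: abi zdfaj wuyvf rxq dhoqv xdbf tbo cpzvr ikp vebxu
Hunk 6: at line 1 remove [wuyvf] add [jkg] -> 10 lines: abi zdfaj jkg rxq dhoqv xdbf tbo cpzvr ikp vebxu
Final line count: 10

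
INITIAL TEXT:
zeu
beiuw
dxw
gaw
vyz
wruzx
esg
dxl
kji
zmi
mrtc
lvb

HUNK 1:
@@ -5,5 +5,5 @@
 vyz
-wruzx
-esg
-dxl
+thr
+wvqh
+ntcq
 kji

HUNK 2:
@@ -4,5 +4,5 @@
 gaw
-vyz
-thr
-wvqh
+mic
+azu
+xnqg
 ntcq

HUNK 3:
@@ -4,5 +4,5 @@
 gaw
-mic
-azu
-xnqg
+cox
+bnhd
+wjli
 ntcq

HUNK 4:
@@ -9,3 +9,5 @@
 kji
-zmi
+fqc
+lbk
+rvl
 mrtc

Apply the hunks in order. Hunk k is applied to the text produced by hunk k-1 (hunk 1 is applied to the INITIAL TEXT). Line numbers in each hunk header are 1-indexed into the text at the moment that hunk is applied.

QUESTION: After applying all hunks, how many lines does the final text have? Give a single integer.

Hunk 1: at line 5 remove [wruzx,esg,dxl] add [thr,wvqh,ntcq] -> 12 lines: zeu beiuw dxw gaw vyz thr wvqh ntcq kji zmi mrtc lvb
Hunk 2: at line 4 remove [vyz,thr,wvqh] add [mic,azu,xnqg] -> 12 lines: zeu beiuw dxw gaw mic azu xnqg ntcq kji zmi mrtc lvb
Hunk 3: at line 4 remove [mic,azu,xnqg] add [cox,bnhd,wjli] -> 12 lines: zeu beiuw dxw gaw cox bnhd wjli ntcq kji zmi mrtc lvb
Hunk 4: at line 9 remove [zmi] add [fqc,lbk,rvl] -> 14 lines: zeu beiuw dxw gaw cox bnhd wjli ntcq kji fqc lbk rvl mrtc lvb
Final line count: 14

Answer: 14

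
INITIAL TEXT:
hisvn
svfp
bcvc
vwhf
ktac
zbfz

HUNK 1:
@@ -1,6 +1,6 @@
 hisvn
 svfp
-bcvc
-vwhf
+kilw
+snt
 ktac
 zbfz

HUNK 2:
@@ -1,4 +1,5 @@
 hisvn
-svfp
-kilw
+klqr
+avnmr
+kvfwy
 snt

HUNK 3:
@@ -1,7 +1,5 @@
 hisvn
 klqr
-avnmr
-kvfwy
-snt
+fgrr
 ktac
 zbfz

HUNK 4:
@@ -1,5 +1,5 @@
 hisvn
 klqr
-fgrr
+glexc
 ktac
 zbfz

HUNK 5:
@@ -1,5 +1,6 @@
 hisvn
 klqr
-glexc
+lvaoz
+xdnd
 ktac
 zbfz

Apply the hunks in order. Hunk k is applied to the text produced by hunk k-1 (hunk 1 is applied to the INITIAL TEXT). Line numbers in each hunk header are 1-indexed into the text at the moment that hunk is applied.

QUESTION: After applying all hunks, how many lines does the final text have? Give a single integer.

Answer: 6

Derivation:
Hunk 1: at line 1 remove [bcvc,vwhf] add [kilw,snt] -> 6 lines: hisvn svfp kilw snt ktac zbfz
Hunk 2: at line 1 remove [svfp,kilw] add [klqr,avnmr,kvfwy] -> 7 lines: hisvn klqr avnmr kvfwy snt ktac zbfz
Hunk 3: at line 1 remove [avnmr,kvfwy,snt] add [fgrr] -> 5 lines: hisvn klqr fgrr ktac zbfz
Hunk 4: at line 1 remove [fgrr] add [glexc] -> 5 lines: hisvn klqr glexc ktac zbfz
Hunk 5: at line 1 remove [glexc] add [lvaoz,xdnd] -> 6 lines: hisvn klqr lvaoz xdnd ktac zbfz
Final line count: 6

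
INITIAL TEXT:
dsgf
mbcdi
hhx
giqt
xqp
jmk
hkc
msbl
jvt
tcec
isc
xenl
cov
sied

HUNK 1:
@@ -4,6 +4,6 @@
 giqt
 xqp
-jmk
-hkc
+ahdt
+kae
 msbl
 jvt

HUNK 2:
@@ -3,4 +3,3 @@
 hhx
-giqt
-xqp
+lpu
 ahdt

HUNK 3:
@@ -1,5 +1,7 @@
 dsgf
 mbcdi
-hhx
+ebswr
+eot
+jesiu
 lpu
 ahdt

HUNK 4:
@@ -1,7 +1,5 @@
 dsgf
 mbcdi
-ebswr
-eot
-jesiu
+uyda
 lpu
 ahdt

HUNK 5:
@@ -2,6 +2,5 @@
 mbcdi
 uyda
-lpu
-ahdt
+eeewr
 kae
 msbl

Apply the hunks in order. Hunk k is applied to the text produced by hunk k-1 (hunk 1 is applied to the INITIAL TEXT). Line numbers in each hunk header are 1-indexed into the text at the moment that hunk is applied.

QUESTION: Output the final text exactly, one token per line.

Hunk 1: at line 4 remove [jmk,hkc] add [ahdt,kae] -> 14 lines: dsgf mbcdi hhx giqt xqp ahdt kae msbl jvt tcec isc xenl cov sied
Hunk 2: at line 3 remove [giqt,xqp] add [lpu] -> 13 lines: dsgf mbcdi hhx lpu ahdt kae msbl jvt tcec isc xenl cov sied
Hunk 3: at line 1 remove [hhx] add [ebswr,eot,jesiu] -> 15 lines: dsgf mbcdi ebswr eot jesiu lpu ahdt kae msbl jvt tcec isc xenl cov sied
Hunk 4: at line 1 remove [ebswr,eot,jesiu] add [uyda] -> 13 lines: dsgf mbcdi uyda lpu ahdt kae msbl jvt tcec isc xenl cov sied
Hunk 5: at line 2 remove [lpu,ahdt] add [eeewr] -> 12 lines: dsgf mbcdi uyda eeewr kae msbl jvt tcec isc xenl cov sied

Answer: dsgf
mbcdi
uyda
eeewr
kae
msbl
jvt
tcec
isc
xenl
cov
sied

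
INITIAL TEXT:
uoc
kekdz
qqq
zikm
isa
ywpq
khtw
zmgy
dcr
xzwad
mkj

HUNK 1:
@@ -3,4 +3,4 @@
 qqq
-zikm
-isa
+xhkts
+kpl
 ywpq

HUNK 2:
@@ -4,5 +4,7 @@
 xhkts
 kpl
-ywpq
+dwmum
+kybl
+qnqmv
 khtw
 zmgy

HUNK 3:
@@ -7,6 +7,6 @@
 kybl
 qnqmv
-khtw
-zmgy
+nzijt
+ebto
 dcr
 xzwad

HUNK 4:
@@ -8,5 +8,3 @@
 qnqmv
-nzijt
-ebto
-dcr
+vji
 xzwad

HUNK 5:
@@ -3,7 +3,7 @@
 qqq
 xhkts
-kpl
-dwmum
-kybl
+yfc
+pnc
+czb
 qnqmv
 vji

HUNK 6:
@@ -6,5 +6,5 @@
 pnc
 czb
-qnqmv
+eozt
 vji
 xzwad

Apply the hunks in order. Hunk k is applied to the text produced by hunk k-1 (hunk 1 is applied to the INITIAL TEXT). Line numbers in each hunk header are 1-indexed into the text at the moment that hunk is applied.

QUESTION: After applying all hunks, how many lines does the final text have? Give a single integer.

Answer: 11

Derivation:
Hunk 1: at line 3 remove [zikm,isa] add [xhkts,kpl] -> 11 lines: uoc kekdz qqq xhkts kpl ywpq khtw zmgy dcr xzwad mkj
Hunk 2: at line 4 remove [ywpq] add [dwmum,kybl,qnqmv] -> 13 lines: uoc kekdz qqq xhkts kpl dwmum kybl qnqmv khtw zmgy dcr xzwad mkj
Hunk 3: at line 7 remove [khtw,zmgy] add [nzijt,ebto] -> 13 lines: uoc kekdz qqq xhkts kpl dwmum kybl qnqmv nzijt ebto dcr xzwad mkj
Hunk 4: at line 8 remove [nzijt,ebto,dcr] add [vji] -> 11 lines: uoc kekdz qqq xhkts kpl dwmum kybl qnqmv vji xzwad mkj
Hunk 5: at line 3 remove [kpl,dwmum,kybl] add [yfc,pnc,czb] -> 11 lines: uoc kekdz qqq xhkts yfc pnc czb qnqmv vji xzwad mkj
Hunk 6: at line 6 remove [qnqmv] add [eozt] -> 11 lines: uoc kekdz qqq xhkts yfc pnc czb eozt vji xzwad mkj
Final line count: 11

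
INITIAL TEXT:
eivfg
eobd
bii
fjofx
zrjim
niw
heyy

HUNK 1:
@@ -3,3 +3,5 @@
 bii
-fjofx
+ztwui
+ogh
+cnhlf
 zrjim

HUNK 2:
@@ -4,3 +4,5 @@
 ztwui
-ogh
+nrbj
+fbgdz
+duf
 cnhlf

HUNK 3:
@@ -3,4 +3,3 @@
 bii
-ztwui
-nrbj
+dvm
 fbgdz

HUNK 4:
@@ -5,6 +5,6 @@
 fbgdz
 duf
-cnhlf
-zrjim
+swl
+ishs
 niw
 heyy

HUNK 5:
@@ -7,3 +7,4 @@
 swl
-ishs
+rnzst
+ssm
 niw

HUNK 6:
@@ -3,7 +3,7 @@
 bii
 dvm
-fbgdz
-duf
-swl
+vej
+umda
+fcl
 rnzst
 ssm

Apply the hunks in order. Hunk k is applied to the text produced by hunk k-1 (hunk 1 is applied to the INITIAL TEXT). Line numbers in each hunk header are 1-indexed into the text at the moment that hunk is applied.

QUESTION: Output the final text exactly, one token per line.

Hunk 1: at line 3 remove [fjofx] add [ztwui,ogh,cnhlf] -> 9 lines: eivfg eobd bii ztwui ogh cnhlf zrjim niw heyy
Hunk 2: at line 4 remove [ogh] add [nrbj,fbgdz,duf] -> 11 lines: eivfg eobd bii ztwui nrbj fbgdz duf cnhlf zrjim niw heyy
Hunk 3: at line 3 remove [ztwui,nrbj] add [dvm] -> 10 lines: eivfg eobd bii dvm fbgdz duf cnhlf zrjim niw heyy
Hunk 4: at line 5 remove [cnhlf,zrjim] add [swl,ishs] -> 10 lines: eivfg eobd bii dvm fbgdz duf swl ishs niw heyy
Hunk 5: at line 7 remove [ishs] add [rnzst,ssm] -> 11 lines: eivfg eobd bii dvm fbgdz duf swl rnzst ssm niw heyy
Hunk 6: at line 3 remove [fbgdz,duf,swl] add [vej,umda,fcl] -> 11 lines: eivfg eobd bii dvm vej umda fcl rnzst ssm niw heyy

Answer: eivfg
eobd
bii
dvm
vej
umda
fcl
rnzst
ssm
niw
heyy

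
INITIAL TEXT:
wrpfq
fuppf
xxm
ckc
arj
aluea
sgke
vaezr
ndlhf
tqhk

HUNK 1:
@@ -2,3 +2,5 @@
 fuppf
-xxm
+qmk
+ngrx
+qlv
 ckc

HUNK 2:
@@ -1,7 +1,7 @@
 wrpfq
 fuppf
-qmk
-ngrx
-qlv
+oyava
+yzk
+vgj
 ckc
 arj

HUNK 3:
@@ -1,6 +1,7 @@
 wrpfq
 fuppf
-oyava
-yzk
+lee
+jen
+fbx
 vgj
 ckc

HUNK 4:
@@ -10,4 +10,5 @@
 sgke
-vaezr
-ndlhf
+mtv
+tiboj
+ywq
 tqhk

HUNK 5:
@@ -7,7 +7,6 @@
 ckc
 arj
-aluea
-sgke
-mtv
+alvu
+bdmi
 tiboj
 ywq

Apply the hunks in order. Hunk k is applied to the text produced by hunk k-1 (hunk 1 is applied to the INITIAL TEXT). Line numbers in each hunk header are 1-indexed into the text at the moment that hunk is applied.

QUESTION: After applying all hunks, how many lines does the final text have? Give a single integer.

Answer: 13

Derivation:
Hunk 1: at line 2 remove [xxm] add [qmk,ngrx,qlv] -> 12 lines: wrpfq fuppf qmk ngrx qlv ckc arj aluea sgke vaezr ndlhf tqhk
Hunk 2: at line 1 remove [qmk,ngrx,qlv] add [oyava,yzk,vgj] -> 12 lines: wrpfq fuppf oyava yzk vgj ckc arj aluea sgke vaezr ndlhf tqhk
Hunk 3: at line 1 remove [oyava,yzk] add [lee,jen,fbx] -> 13 lines: wrpfq fuppf lee jen fbx vgj ckc arj aluea sgke vaezr ndlhf tqhk
Hunk 4: at line 10 remove [vaezr,ndlhf] add [mtv,tiboj,ywq] -> 14 lines: wrpfq fuppf lee jen fbx vgj ckc arj aluea sgke mtv tiboj ywq tqhk
Hunk 5: at line 7 remove [aluea,sgke,mtv] add [alvu,bdmi] -> 13 lines: wrpfq fuppf lee jen fbx vgj ckc arj alvu bdmi tiboj ywq tqhk
Final line count: 13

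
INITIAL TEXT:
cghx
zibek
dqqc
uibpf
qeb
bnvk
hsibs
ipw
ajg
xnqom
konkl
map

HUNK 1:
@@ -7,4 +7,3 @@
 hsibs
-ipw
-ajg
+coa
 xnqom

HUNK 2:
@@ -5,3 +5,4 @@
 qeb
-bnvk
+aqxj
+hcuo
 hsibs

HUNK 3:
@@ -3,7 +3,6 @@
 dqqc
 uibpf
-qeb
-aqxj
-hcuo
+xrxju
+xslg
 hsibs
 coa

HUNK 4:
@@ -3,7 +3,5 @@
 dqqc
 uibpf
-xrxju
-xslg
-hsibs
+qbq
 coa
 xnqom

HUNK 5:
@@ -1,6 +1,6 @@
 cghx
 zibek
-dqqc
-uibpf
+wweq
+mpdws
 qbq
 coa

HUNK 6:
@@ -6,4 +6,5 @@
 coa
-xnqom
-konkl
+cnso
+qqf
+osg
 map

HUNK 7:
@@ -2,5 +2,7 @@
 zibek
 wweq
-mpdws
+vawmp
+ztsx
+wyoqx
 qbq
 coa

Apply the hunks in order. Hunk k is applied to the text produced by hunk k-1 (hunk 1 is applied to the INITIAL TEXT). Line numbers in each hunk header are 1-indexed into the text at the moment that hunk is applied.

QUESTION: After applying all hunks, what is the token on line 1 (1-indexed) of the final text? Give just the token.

Hunk 1: at line 7 remove [ipw,ajg] add [coa] -> 11 lines: cghx zibek dqqc uibpf qeb bnvk hsibs coa xnqom konkl map
Hunk 2: at line 5 remove [bnvk] add [aqxj,hcuo] -> 12 lines: cghx zibek dqqc uibpf qeb aqxj hcuo hsibs coa xnqom konkl map
Hunk 3: at line 3 remove [qeb,aqxj,hcuo] add [xrxju,xslg] -> 11 lines: cghx zibek dqqc uibpf xrxju xslg hsibs coa xnqom konkl map
Hunk 4: at line 3 remove [xrxju,xslg,hsibs] add [qbq] -> 9 lines: cghx zibek dqqc uibpf qbq coa xnqom konkl map
Hunk 5: at line 1 remove [dqqc,uibpf] add [wweq,mpdws] -> 9 lines: cghx zibek wweq mpdws qbq coa xnqom konkl map
Hunk 6: at line 6 remove [xnqom,konkl] add [cnso,qqf,osg] -> 10 lines: cghx zibek wweq mpdws qbq coa cnso qqf osg map
Hunk 7: at line 2 remove [mpdws] add [vawmp,ztsx,wyoqx] -> 12 lines: cghx zibek wweq vawmp ztsx wyoqx qbq coa cnso qqf osg map
Final line 1: cghx

Answer: cghx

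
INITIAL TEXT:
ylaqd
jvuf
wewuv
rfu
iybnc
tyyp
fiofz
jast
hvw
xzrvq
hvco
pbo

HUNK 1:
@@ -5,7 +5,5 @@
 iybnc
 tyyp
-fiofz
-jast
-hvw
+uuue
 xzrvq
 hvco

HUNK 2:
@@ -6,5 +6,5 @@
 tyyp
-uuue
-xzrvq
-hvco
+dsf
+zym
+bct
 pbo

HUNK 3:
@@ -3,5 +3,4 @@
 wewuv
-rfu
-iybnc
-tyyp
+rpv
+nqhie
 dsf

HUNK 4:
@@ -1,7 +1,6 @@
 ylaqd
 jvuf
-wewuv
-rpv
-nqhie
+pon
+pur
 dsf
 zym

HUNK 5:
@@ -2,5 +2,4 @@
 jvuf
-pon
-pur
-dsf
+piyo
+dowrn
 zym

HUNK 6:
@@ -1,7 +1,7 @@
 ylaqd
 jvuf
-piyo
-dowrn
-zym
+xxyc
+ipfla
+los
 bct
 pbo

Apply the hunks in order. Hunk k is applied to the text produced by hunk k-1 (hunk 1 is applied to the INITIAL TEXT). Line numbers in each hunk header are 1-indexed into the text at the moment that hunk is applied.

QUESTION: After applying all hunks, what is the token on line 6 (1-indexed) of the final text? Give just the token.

Answer: bct

Derivation:
Hunk 1: at line 5 remove [fiofz,jast,hvw] add [uuue] -> 10 lines: ylaqd jvuf wewuv rfu iybnc tyyp uuue xzrvq hvco pbo
Hunk 2: at line 6 remove [uuue,xzrvq,hvco] add [dsf,zym,bct] -> 10 lines: ylaqd jvuf wewuv rfu iybnc tyyp dsf zym bct pbo
Hunk 3: at line 3 remove [rfu,iybnc,tyyp] add [rpv,nqhie] -> 9 lines: ylaqd jvuf wewuv rpv nqhie dsf zym bct pbo
Hunk 4: at line 1 remove [wewuv,rpv,nqhie] add [pon,pur] -> 8 lines: ylaqd jvuf pon pur dsf zym bct pbo
Hunk 5: at line 2 remove [pon,pur,dsf] add [piyo,dowrn] -> 7 lines: ylaqd jvuf piyo dowrn zym bct pbo
Hunk 6: at line 1 remove [piyo,dowrn,zym] add [xxyc,ipfla,los] -> 7 lines: ylaqd jvuf xxyc ipfla los bct pbo
Final line 6: bct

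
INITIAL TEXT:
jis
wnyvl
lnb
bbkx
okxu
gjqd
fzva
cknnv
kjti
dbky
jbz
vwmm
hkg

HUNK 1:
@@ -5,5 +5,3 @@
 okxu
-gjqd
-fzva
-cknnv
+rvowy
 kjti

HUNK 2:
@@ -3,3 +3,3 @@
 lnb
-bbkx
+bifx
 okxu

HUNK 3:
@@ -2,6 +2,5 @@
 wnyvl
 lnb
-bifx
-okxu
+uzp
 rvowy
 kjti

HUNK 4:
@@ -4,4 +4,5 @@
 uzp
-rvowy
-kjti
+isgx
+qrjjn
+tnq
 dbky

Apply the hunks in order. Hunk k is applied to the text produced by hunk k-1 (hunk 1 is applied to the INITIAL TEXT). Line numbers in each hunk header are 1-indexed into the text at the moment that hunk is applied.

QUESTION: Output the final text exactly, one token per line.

Answer: jis
wnyvl
lnb
uzp
isgx
qrjjn
tnq
dbky
jbz
vwmm
hkg

Derivation:
Hunk 1: at line 5 remove [gjqd,fzva,cknnv] add [rvowy] -> 11 lines: jis wnyvl lnb bbkx okxu rvowy kjti dbky jbz vwmm hkg
Hunk 2: at line 3 remove [bbkx] add [bifx] -> 11 lines: jis wnyvl lnb bifx okxu rvowy kjti dbky jbz vwmm hkg
Hunk 3: at line 2 remove [bifx,okxu] add [uzp] -> 10 lines: jis wnyvl lnb uzp rvowy kjti dbky jbz vwmm hkg
Hunk 4: at line 4 remove [rvowy,kjti] add [isgx,qrjjn,tnq] -> 11 lines: jis wnyvl lnb uzp isgx qrjjn tnq dbky jbz vwmm hkg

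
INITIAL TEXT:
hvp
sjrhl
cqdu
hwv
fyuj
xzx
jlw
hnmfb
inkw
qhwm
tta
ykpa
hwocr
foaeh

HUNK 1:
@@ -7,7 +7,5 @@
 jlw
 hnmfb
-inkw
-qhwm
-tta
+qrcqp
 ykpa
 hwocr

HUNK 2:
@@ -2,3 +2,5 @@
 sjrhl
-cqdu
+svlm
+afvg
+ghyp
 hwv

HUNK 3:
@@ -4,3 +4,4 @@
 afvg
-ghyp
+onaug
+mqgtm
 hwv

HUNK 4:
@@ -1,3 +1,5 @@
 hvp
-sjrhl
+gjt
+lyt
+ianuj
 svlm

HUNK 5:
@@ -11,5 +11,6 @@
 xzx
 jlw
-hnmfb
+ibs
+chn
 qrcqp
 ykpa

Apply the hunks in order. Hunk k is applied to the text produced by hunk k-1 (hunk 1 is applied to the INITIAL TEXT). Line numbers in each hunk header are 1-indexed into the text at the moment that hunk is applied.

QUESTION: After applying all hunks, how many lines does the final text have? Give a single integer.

Answer: 18

Derivation:
Hunk 1: at line 7 remove [inkw,qhwm,tta] add [qrcqp] -> 12 lines: hvp sjrhl cqdu hwv fyuj xzx jlw hnmfb qrcqp ykpa hwocr foaeh
Hunk 2: at line 2 remove [cqdu] add [svlm,afvg,ghyp] -> 14 lines: hvp sjrhl svlm afvg ghyp hwv fyuj xzx jlw hnmfb qrcqp ykpa hwocr foaeh
Hunk 3: at line 4 remove [ghyp] add [onaug,mqgtm] -> 15 lines: hvp sjrhl svlm afvg onaug mqgtm hwv fyuj xzx jlw hnmfb qrcqp ykpa hwocr foaeh
Hunk 4: at line 1 remove [sjrhl] add [gjt,lyt,ianuj] -> 17 lines: hvp gjt lyt ianuj svlm afvg onaug mqgtm hwv fyuj xzx jlw hnmfb qrcqp ykpa hwocr foaeh
Hunk 5: at line 11 remove [hnmfb] add [ibs,chn] -> 18 lines: hvp gjt lyt ianuj svlm afvg onaug mqgtm hwv fyuj xzx jlw ibs chn qrcqp ykpa hwocr foaeh
Final line count: 18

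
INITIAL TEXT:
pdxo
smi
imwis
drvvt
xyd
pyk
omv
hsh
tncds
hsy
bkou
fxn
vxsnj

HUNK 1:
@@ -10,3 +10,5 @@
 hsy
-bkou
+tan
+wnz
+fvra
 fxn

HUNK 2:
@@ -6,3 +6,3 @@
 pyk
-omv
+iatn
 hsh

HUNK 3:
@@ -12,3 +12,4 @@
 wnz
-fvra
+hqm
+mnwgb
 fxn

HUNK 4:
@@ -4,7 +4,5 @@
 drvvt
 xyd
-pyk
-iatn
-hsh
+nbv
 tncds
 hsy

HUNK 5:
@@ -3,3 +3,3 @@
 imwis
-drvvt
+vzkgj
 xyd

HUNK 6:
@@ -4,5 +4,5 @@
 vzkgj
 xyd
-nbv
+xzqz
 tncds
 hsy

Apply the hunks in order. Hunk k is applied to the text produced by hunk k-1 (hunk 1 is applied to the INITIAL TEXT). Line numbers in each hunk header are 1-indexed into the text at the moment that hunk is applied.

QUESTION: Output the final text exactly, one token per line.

Answer: pdxo
smi
imwis
vzkgj
xyd
xzqz
tncds
hsy
tan
wnz
hqm
mnwgb
fxn
vxsnj

Derivation:
Hunk 1: at line 10 remove [bkou] add [tan,wnz,fvra] -> 15 lines: pdxo smi imwis drvvt xyd pyk omv hsh tncds hsy tan wnz fvra fxn vxsnj
Hunk 2: at line 6 remove [omv] add [iatn] -> 15 lines: pdxo smi imwis drvvt xyd pyk iatn hsh tncds hsy tan wnz fvra fxn vxsnj
Hunk 3: at line 12 remove [fvra] add [hqm,mnwgb] -> 16 lines: pdxo smi imwis drvvt xyd pyk iatn hsh tncds hsy tan wnz hqm mnwgb fxn vxsnj
Hunk 4: at line 4 remove [pyk,iatn,hsh] add [nbv] -> 14 lines: pdxo smi imwis drvvt xyd nbv tncds hsy tan wnz hqm mnwgb fxn vxsnj
Hunk 5: at line 3 remove [drvvt] add [vzkgj] -> 14 lines: pdxo smi imwis vzkgj xyd nbv tncds hsy tan wnz hqm mnwgb fxn vxsnj
Hunk 6: at line 4 remove [nbv] add [xzqz] -> 14 lines: pdxo smi imwis vzkgj xyd xzqz tncds hsy tan wnz hqm mnwgb fxn vxsnj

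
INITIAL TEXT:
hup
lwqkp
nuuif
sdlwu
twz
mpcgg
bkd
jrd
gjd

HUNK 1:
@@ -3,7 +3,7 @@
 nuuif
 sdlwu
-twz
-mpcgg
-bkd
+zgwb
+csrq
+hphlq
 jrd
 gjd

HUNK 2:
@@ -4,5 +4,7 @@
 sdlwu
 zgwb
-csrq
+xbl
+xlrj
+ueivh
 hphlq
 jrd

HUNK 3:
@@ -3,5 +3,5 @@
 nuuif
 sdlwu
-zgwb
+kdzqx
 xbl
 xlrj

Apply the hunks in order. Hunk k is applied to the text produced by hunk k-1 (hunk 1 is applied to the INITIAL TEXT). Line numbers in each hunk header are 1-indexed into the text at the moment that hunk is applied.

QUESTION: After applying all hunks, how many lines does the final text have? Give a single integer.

Answer: 11

Derivation:
Hunk 1: at line 3 remove [twz,mpcgg,bkd] add [zgwb,csrq,hphlq] -> 9 lines: hup lwqkp nuuif sdlwu zgwb csrq hphlq jrd gjd
Hunk 2: at line 4 remove [csrq] add [xbl,xlrj,ueivh] -> 11 lines: hup lwqkp nuuif sdlwu zgwb xbl xlrj ueivh hphlq jrd gjd
Hunk 3: at line 3 remove [zgwb] add [kdzqx] -> 11 lines: hup lwqkp nuuif sdlwu kdzqx xbl xlrj ueivh hphlq jrd gjd
Final line count: 11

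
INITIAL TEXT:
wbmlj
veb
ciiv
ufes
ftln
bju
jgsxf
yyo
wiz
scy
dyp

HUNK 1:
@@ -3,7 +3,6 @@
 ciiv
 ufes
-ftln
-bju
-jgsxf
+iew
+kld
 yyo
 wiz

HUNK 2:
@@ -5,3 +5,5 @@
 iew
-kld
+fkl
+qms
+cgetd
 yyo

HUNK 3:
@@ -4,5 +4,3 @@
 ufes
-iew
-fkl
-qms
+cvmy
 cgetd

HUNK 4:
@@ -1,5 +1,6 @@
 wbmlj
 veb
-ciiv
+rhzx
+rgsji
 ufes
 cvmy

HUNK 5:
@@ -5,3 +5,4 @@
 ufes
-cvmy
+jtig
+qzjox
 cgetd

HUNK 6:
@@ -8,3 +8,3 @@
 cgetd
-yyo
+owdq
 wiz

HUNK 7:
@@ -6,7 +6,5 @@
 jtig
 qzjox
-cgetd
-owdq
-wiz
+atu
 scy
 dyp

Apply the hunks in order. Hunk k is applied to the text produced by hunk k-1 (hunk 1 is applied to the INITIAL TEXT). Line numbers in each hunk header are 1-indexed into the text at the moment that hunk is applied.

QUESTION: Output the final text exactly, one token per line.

Answer: wbmlj
veb
rhzx
rgsji
ufes
jtig
qzjox
atu
scy
dyp

Derivation:
Hunk 1: at line 3 remove [ftln,bju,jgsxf] add [iew,kld] -> 10 lines: wbmlj veb ciiv ufes iew kld yyo wiz scy dyp
Hunk 2: at line 5 remove [kld] add [fkl,qms,cgetd] -> 12 lines: wbmlj veb ciiv ufes iew fkl qms cgetd yyo wiz scy dyp
Hunk 3: at line 4 remove [iew,fkl,qms] add [cvmy] -> 10 lines: wbmlj veb ciiv ufes cvmy cgetd yyo wiz scy dyp
Hunk 4: at line 1 remove [ciiv] add [rhzx,rgsji] -> 11 lines: wbmlj veb rhzx rgsji ufes cvmy cgetd yyo wiz scy dyp
Hunk 5: at line 5 remove [cvmy] add [jtig,qzjox] -> 12 lines: wbmlj veb rhzx rgsji ufes jtig qzjox cgetd yyo wiz scy dyp
Hunk 6: at line 8 remove [yyo] add [owdq] -> 12 lines: wbmlj veb rhzx rgsji ufes jtig qzjox cgetd owdq wiz scy dyp
Hunk 7: at line 6 remove [cgetd,owdq,wiz] add [atu] -> 10 lines: wbmlj veb rhzx rgsji ufes jtig qzjox atu scy dyp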